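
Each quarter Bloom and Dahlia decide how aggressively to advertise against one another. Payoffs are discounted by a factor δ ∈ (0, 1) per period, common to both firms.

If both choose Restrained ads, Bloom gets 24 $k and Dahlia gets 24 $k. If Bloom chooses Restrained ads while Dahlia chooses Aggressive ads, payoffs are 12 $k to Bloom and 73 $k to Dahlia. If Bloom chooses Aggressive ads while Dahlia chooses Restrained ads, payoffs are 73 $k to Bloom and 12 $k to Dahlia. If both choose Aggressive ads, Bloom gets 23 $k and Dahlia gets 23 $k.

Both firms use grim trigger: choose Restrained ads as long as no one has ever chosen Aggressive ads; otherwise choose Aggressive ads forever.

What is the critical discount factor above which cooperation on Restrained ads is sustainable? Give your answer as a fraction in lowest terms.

Under grim trigger the critical discount factor is (T−C)/(T−P) with T = 73, C = 24, P = 23.
δ* = (73−24)/(73−23) = 49/50.

49/50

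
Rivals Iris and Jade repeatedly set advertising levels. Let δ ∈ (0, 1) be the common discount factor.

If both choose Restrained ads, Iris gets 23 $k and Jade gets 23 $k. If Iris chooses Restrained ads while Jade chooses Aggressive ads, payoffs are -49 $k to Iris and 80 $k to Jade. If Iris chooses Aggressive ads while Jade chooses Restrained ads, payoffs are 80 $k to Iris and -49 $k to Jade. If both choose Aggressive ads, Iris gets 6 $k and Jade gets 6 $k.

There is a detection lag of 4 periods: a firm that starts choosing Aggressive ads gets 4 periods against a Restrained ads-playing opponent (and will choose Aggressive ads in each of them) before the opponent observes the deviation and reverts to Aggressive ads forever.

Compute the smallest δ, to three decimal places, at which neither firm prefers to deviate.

0.937

A deviator earns 80 for 4 periods, then 6 forever; cooperating earns 23 forever. Multiplying the IC by (1−δ):
23 ≥ 80(1−δ^4) + 6δ^4, so 74·δ^4 ≥ 57 and δ^4 ≥ 57/74.
δ ≥ (57/74)^(1/4) ≈ 0.937.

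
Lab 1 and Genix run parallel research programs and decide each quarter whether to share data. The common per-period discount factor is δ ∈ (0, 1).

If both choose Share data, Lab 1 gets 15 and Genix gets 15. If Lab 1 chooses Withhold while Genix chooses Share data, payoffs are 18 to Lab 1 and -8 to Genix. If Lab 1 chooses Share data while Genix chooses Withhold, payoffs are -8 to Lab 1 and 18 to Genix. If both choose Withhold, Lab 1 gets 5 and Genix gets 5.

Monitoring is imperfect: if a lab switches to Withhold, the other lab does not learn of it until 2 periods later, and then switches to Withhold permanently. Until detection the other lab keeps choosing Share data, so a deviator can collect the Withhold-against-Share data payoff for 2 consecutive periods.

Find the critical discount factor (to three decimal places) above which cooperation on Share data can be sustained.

Deviating for the 2 undetected periods gains 18−15 = 3 per period over cooperation, then loses 15−5 = 10 per period forever once punishment starts.
Gain: 3(1 + δ + … + δ^1); loss: 10·δ^2/(1−δ).
No profitable deviation ⇔ 3(1−δ^2) ≤ 10·δ^2, i.e. δ^2 ≥ 3/(3+10) = 3/13.
Hence δ ≥ (3/13)^(1/2) ≈ 0.480.

0.480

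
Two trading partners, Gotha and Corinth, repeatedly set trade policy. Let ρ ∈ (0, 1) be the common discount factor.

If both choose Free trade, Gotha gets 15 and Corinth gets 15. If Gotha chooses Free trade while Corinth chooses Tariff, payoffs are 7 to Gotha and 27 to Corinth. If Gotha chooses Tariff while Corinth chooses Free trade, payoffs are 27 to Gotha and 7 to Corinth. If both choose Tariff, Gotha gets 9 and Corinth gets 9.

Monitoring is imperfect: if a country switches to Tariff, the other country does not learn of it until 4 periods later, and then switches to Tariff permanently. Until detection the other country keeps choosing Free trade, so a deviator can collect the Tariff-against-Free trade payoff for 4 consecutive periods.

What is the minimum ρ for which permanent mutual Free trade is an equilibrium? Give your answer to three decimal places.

The best deviation is to choose Tariff for all 4 undetected periods, earning 27 each, then 9 forever once detected.
Deviation value: 27(1−ρ^4)/(1−ρ) + 9ρ^4/(1−ρ); cooperation value: 15/(1−ρ).
IC: 15 ≥ 27(1−ρ^4) + 9ρ^4 = 27 − 18ρ^4.
So ρ^4 ≥ 12/18 = 2/3, giving ρ ≥ (2/3)^(1/4) ≈ 0.904.

0.904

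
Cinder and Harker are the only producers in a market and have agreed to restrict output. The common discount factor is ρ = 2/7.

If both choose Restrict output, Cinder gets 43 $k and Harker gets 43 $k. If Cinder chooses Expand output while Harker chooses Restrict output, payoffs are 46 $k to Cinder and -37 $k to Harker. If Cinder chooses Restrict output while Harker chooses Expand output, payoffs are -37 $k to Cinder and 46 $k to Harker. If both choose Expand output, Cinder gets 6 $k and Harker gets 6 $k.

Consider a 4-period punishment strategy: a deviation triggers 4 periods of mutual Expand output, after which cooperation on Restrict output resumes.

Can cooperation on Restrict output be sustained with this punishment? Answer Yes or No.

Yes

IC: ρ+…+ρ^4 ≥ (46−43)/(43−6) = 3/37.
At ρ = 2/7: partial sum = 0.3973 ≥ 0.0811. Cooperation sustainable.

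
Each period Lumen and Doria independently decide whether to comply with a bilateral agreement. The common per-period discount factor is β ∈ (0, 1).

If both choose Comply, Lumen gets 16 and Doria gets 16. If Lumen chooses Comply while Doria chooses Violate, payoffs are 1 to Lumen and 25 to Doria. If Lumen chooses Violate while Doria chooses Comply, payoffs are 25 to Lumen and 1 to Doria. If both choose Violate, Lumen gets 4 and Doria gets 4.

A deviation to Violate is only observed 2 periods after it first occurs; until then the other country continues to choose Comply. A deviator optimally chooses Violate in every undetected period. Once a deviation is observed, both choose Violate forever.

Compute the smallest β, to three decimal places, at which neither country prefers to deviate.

A deviator earns 25 for 2 periods, then 4 forever; cooperating earns 16 forever. Multiplying the IC by (1−β):
16 ≥ 25(1−β^2) + 4β^2, so 21·β^2 ≥ 9 and β^2 ≥ 3/7.
β ≥ (3/7)^(1/2) ≈ 0.655.

0.655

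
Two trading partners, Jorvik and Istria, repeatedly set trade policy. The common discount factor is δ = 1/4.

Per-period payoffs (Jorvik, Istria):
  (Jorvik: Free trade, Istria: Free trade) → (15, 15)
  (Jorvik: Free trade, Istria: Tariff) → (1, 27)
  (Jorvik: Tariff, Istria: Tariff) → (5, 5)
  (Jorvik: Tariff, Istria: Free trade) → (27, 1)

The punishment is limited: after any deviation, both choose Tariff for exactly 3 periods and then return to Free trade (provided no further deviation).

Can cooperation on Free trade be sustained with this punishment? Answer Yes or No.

No

Comparing payoff streams over the 4 periods until play realigns: cooperate → 15(1+δ+…+δ^3); deviate → 27 + 5(δ+…+δ^3).
Cooperation is sustained iff (15−5)(δ+…+δ^3) ≥ 27−15.
δ+…+δ^3 = 1/4·(1−(1/4)^3)/(1−1/4) = 0.3281, and (27−15)/(15−5) = 1.2000.
0.3281 < 1.2000, so cooperation is not sustainable.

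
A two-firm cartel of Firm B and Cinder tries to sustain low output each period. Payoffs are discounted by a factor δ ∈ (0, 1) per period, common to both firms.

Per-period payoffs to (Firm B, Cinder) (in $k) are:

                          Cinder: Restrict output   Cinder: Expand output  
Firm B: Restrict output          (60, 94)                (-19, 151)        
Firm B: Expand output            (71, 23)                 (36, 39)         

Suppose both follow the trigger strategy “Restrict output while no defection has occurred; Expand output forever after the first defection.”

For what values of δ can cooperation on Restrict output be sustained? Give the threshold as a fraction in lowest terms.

Firm B's threshold: (71−60)/(71−36) = 11/35.
Cinder's threshold: (151−94)/(151−39) = 57/112.
11/35 < 57/112, so Cinder binds and δ* = 57/112.

57/112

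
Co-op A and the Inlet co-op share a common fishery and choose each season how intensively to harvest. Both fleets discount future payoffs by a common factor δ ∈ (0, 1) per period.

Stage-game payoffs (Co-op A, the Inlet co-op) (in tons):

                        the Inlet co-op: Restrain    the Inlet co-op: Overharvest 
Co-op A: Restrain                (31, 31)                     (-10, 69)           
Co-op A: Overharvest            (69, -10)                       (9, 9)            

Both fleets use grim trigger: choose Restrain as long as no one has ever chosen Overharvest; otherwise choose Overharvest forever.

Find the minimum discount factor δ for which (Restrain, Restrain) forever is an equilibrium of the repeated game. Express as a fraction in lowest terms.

19/30

31/(1−δ) ≥ 69 + 9δ/(1−δ)
31 ≥ 69 − 60δ
δ ≥ 38/60 = 19/30.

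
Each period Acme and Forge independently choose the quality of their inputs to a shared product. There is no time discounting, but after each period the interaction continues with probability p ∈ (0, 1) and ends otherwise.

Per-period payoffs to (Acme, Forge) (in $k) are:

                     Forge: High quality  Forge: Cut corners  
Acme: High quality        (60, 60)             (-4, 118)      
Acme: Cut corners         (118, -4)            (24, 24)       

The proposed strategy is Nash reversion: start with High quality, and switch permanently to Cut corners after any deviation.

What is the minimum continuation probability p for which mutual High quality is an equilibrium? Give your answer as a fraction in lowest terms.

29/47

Expected cooperation value is 60 + p·60 + p²·60 + … = 60/(1−p); deviation gives 118 + p·24/(1−p).
60 ≥ 118(1−p) + 24p ⇒ 94p ≥ 58 ⇒ p ≥ 58/94 = 29/47.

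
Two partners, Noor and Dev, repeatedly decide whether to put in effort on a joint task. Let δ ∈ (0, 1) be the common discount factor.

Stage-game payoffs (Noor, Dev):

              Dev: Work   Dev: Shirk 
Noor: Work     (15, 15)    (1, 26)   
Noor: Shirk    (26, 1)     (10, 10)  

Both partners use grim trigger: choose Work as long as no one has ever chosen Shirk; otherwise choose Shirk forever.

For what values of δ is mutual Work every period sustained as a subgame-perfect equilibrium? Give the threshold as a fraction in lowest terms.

Under grim trigger the critical discount factor is (T−C)/(T−P) with T = 26, C = 15, P = 10.
δ* = (26−15)/(26−10) = 11/16.

11/16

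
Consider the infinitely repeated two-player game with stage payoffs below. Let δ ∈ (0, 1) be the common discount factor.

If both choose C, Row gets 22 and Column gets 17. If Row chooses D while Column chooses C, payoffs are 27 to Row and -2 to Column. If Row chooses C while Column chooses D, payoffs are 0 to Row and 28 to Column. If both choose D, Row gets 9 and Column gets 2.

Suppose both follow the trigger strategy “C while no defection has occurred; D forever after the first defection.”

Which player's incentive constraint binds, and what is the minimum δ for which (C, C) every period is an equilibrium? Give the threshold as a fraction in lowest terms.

Column; δ ≥ 11/26

Row: cooperation gives 22 each period; deviation gives 27 once then 9 forever.
  22/(1−δ) ≥ 27 + 9δ/(1−δ) ⇒ δ ≥ 5/18.
Column: cooperation gives 17 each period; deviation gives 28 once then 2 forever.
  δ ≥ 11/26.
Both must hold, so the binding constraint is Column's: δ ≥ 11/26.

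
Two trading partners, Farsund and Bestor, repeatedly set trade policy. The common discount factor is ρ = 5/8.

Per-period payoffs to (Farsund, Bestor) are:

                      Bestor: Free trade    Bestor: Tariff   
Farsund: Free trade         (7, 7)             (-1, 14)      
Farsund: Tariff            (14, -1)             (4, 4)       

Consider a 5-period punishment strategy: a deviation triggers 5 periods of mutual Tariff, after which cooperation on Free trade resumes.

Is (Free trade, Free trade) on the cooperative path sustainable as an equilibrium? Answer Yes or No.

A one-shot deviation gives 14 now, then 4 for 5 periods, then back to 7.
Gain from deviating: (14−7) today; loss: (7−4) in each of the next 5 periods.
No-deviation condition: (7−4)(ρ+…+ρ^5) ≥ 14−7, i.e. ρ+…+ρ^5 ≥ 7/3.
At ρ = 5/8: ρ+…+ρ^5 = 1.5077 < 2.3333.
So cooperation is not sustainable.

No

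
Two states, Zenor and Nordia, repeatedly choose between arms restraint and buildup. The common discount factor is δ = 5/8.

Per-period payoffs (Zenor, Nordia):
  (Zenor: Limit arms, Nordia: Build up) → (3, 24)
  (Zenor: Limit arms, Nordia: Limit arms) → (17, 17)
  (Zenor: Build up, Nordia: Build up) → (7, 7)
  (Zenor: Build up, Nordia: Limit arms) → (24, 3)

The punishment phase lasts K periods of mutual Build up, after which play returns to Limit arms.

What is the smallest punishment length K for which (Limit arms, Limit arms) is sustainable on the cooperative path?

2

Need Σ_{k=1}^{K} δ^k ≥ (24−17)/(17−7) = 0.7000 at δ = 5/8.
At K = 1 the sum is 0.6250 < 0.7000; at K = 2 it is 1.0156 ≥ 0.7000.
So the minimum punishment length is K = 2.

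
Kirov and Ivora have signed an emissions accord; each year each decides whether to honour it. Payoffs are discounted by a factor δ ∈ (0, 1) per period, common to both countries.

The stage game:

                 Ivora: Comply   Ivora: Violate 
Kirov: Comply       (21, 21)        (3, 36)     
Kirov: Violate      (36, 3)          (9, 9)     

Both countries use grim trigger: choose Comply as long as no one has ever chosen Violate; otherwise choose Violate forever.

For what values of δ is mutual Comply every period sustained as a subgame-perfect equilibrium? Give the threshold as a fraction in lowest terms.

5/9

Under grim trigger the critical discount factor is (T−C)/(T−P) with T = 36, C = 21, P = 9.
δ* = (36−21)/(36−9) = 15/27 = 5/9.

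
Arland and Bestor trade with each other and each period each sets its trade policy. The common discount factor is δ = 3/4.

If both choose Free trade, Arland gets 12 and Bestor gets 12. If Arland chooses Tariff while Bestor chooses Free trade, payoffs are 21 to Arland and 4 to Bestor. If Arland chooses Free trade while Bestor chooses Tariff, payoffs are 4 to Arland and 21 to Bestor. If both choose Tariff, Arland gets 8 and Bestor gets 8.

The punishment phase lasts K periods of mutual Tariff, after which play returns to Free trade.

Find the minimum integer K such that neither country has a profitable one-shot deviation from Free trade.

IC: δ(1−δ^K)/(1−δ) ≥ (21−12)/(12−8) = 9/4.
With δ = 3/4: need 1 − δ^K ≥ 9/4·(1−3/4)/(3/4), i.e. δ^K ≤ 0.2500.
Since (3/4)^4 = 0.3164 and (3/4)^5 = 0.2373, the smallest such K is 5.

5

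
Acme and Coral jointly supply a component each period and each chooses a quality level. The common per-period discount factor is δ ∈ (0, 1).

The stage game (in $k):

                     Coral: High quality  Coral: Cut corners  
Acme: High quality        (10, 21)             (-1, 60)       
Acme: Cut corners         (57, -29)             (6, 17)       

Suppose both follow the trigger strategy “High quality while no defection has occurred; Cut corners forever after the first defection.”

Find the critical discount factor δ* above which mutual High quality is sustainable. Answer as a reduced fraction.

For Acme: deviation gain 57−10 = 47, per-period punishment loss 10−6 = 4. IC gives δ ≥ 47/51.
For Coral: gain 39, loss 4 per period, so δ ≥ 39/43.
The tighter constraint is Acme's, so cooperation needs δ ≥ 47/51.

47/51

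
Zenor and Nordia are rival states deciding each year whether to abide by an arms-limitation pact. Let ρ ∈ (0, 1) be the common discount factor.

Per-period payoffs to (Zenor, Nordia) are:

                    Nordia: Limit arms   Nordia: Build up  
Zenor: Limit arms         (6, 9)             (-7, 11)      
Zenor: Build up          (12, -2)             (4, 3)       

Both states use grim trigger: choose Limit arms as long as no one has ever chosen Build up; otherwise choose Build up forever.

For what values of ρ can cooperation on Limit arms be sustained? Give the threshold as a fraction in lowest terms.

3/4

For Zenor: deviation gain 12−6 = 6, per-period punishment loss 6−4 = 2. IC gives ρ ≥ 6/8 = 3/4.
For Nordia: gain 2, loss 6 per period, so ρ ≥ 2/8 = 1/4.
The tighter constraint is Zenor's, so cooperation needs ρ ≥ 3/4.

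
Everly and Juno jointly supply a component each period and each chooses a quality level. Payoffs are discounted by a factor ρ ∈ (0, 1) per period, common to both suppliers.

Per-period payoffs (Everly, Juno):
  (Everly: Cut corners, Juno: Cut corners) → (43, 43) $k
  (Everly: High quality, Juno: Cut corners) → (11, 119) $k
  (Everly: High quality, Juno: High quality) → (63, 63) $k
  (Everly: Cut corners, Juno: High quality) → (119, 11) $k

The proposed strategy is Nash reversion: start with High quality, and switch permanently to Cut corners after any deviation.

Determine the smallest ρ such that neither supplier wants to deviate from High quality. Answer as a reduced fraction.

63/(1−ρ) ≥ 119 + 43ρ/(1−ρ)
63 ≥ 119 − 76ρ
ρ ≥ 56/76 = 14/19.

14/19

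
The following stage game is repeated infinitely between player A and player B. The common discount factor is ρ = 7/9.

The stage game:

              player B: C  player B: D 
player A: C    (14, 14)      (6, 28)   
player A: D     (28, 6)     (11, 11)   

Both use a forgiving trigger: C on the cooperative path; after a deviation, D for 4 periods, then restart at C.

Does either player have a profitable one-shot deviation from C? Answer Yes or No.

Yes

Comparing payoff streams over the 5 periods until play realigns: cooperate → 14(1+ρ+…+ρ^4); deviate → 28 + 11(ρ+…+ρ^4).
Cooperation is sustained iff (14−11)(ρ+…+ρ^4) ≥ 28−14.
ρ+…+ρ^4 = 7/9·(1−(7/9)^4)/(1−7/9) = 2.2192, and (28−14)/(14−11) = 4.6667.
2.2192 < 4.6667, so cooperation is not sustainable.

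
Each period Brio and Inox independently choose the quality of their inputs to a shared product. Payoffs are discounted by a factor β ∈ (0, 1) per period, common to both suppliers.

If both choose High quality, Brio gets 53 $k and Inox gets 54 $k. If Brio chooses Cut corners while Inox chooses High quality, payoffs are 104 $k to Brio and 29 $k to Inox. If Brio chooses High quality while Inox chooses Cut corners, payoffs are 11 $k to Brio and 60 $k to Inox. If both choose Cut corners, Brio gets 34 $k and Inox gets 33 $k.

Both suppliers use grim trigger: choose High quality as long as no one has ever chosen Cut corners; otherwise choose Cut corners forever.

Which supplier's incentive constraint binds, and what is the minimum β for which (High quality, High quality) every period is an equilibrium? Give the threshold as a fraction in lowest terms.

For Brio: deviation gain 104−53 = 51, per-period punishment loss 53−34 = 19. IC gives β ≥ 51/70.
For Inox: gain 6, loss 21 per period, so β ≥ 6/27 = 2/9.
The tighter constraint is Brio's, so cooperation needs β ≥ 51/70.

Brio; β ≥ 51/70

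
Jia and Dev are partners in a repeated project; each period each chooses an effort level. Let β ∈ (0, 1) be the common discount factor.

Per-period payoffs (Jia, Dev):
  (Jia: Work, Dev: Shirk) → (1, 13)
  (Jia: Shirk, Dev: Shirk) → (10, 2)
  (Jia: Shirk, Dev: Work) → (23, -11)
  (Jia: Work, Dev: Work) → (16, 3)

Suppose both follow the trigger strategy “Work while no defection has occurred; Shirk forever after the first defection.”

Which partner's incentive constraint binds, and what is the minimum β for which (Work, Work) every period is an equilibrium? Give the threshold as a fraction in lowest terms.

Dev; β ≥ 10/11

Jia: cooperation gives 16 each period; deviation gives 23 once then 10 forever.
  16/(1−β) ≥ 23 + 10β/(1−β) ⇒ β ≥ 7/13.
Dev: cooperation gives 3 each period; deviation gives 13 once then 2 forever.
  β ≥ 10/11.
Both must hold, so the binding constraint is Dev's: β ≥ 10/11.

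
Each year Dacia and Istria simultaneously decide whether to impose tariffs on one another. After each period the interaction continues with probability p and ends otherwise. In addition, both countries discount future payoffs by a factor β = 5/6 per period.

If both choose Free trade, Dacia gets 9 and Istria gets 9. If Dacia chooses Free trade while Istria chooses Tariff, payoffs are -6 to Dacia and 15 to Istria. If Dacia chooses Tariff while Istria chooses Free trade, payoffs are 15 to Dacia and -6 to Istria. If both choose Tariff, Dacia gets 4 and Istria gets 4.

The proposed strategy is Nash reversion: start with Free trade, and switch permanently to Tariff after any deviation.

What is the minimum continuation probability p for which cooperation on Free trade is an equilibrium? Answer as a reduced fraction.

Expected continuation weight on next period's payoff is β·p = 5/6·p, which plays the role of the discount factor.
Cooperation requires 5/6·p ≥ (15−9)/(15−4) = 6/11, hence p ≥ 36/55.

36/55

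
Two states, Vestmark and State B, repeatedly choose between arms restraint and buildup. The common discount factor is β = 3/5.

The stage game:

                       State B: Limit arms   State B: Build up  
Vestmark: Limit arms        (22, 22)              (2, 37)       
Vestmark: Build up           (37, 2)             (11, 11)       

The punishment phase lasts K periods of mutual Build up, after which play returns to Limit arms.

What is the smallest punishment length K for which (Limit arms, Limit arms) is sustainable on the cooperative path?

No profitable deviation requires (22−11)(β+…+β^K) ≥ 37−22, i.e. β+…+β^K ≥ 15/11 ≈ 1.3636.
With β = 3/5, the partial sums are K=1: 0.6000, K=2: 0.9600, K=3: 1.1760, K=4: 1.3056, K=5: 1.3834.
K = 5 is the first length at which the sum reaches 1.3636.

5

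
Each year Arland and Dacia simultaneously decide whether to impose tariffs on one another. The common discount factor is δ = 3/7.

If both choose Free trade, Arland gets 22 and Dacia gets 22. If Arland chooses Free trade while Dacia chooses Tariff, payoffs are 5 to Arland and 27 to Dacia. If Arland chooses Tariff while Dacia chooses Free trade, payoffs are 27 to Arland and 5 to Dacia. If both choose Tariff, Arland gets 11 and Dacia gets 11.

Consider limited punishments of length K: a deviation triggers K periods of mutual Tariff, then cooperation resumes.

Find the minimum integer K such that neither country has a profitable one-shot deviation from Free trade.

2

Need Σ_{k=1}^{K} δ^k ≥ (27−22)/(22−11) = 0.4545 at δ = 3/7.
At K = 1 the sum is 0.4286 < 0.4545; at K = 2 it is 0.6122 ≥ 0.4545.
So the minimum punishment length is K = 2.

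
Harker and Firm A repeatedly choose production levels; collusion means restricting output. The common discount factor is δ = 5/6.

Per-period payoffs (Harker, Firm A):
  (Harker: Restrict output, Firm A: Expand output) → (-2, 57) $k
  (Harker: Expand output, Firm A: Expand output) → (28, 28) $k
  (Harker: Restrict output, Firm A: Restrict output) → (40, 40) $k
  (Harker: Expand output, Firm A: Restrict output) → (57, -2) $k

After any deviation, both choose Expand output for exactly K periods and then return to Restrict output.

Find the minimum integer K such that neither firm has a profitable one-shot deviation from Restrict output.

2

IC: δ(1−δ^K)/(1−δ) ≥ (57−40)/(40−28) = 17/12.
With δ = 5/6: need 1 − δ^K ≥ 17/12·(1−5/6)/(5/6), i.e. δ^K ≤ 0.7167.
Since (5/6)^1 = 0.8333 and (5/6)^2 = 0.6944, the smallest such K is 2.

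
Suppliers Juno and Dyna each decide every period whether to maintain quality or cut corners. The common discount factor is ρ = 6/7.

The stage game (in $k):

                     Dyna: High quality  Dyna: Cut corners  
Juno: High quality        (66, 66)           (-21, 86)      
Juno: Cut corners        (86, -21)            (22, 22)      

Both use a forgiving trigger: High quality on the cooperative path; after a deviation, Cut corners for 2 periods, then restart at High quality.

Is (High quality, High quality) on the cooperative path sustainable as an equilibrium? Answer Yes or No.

Yes

A one-shot deviation gives 86 now, then 22 for 2 periods, then back to 66.
Gain from deviating: (86−66) today; loss: (66−22) in each of the next 2 periods.
No-deviation condition: (66−22)(ρ+…+ρ^2) ≥ 86−66, i.e. ρ+…+ρ^2 ≥ 5/11.
At ρ = 6/7: ρ+…+ρ^2 = 1.5918 ≥ 0.4545.
So cooperation is sustainable.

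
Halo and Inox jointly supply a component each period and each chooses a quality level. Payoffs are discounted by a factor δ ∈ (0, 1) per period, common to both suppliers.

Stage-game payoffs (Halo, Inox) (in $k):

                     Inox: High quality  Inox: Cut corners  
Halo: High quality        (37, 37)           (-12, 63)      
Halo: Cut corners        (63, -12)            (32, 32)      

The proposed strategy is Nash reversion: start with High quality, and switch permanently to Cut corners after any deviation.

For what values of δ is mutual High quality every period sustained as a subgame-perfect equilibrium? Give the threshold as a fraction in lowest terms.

Cooperation forever yields 37 each period: 37/(1−δ).
Deviating yields 63 once, then 32 forever: 63 + 32δ/(1−δ).
No profitable deviation requires 37/(1−δ) ≥ 63 + 32δ/(1−δ).
Multiplying by (1−δ): 37 ≥ 63(1−δ) + 32δ = 63 − 31δ.
So 31δ ≥ 26, i.e. δ ≥ 26/31.

26/31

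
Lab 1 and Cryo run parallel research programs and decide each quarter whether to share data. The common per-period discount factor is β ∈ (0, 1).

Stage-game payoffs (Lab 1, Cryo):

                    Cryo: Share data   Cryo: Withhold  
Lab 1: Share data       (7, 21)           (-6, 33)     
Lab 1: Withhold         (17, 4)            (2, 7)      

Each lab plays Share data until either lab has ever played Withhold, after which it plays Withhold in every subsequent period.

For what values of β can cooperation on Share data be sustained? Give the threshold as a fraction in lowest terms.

For Lab 1: deviation gain 17−7 = 10, per-period punishment loss 7−2 = 5. IC gives β ≥ 10/15 = 2/3.
For Cryo: gain 12, loss 14 per period, so β ≥ 12/26 = 6/13.
The tighter constraint is Lab 1's, so cooperation needs β ≥ 2/3.

2/3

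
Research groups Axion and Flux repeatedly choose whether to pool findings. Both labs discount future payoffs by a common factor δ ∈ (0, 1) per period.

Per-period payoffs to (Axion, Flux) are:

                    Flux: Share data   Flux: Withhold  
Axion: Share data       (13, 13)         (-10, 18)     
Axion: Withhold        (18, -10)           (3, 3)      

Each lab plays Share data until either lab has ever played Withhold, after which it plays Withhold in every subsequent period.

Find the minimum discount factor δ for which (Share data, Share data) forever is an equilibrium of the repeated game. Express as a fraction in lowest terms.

Under grim trigger the critical discount factor is (T−C)/(T−P) with T = 18, C = 13, P = 3.
δ* = (18−13)/(18−3) = 5/15 = 1/3.

1/3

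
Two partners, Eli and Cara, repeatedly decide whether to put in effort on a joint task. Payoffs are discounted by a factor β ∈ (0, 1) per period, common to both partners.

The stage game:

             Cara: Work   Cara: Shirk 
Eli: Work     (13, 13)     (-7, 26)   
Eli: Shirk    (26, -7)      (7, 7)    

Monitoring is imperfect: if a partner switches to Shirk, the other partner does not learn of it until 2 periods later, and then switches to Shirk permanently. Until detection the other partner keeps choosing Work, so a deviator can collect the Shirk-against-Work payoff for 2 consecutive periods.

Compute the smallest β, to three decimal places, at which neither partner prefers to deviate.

0.827

The best deviation is to choose Shirk for all 2 undetected periods, earning 26 each, then 7 forever once detected.
Deviation value: 26(1−β^2)/(1−β) + 7β^2/(1−β); cooperation value: 13/(1−β).
IC: 13 ≥ 26(1−β^2) + 7β^2 = 26 − 19β^2.
So β^2 ≥ 13/19, giving β ≥ (13/19)^(1/2) ≈ 0.827.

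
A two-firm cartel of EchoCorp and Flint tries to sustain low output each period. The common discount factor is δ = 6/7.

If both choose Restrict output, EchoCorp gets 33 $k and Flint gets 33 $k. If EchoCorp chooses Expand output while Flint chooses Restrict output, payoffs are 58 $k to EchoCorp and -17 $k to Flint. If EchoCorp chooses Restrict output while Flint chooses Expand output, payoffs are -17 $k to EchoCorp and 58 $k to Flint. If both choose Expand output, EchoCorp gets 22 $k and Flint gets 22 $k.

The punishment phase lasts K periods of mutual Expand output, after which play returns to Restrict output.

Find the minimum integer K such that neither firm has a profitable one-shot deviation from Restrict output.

Need Σ_{k=1}^{K} δ^k ≥ (58−33)/(33−22) = 2.2727 at δ = 6/7.
At K = 3 the sum is 2.2216 < 2.2727; at K = 4 it is 2.7613 ≥ 2.2727.
So the minimum punishment length is K = 4.

4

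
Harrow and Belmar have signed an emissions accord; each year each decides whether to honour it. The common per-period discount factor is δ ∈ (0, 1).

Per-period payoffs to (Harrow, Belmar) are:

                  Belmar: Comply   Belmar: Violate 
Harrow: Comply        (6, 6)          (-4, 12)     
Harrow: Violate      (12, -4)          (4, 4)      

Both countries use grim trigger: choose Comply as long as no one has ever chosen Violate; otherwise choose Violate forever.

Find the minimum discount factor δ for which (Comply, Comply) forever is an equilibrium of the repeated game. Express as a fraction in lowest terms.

Cooperation forever yields 6 each period: 6/(1−δ).
Deviating yields 12 once, then 4 forever: 12 + 4δ/(1−δ).
No profitable deviation requires 6/(1−δ) ≥ 12 + 4δ/(1−δ).
Multiplying by (1−δ): 6 ≥ 12(1−δ) + 4δ = 12 − 8δ.
So 8δ ≥ 6, i.e. δ ≥ 6/8 = 3/4.

3/4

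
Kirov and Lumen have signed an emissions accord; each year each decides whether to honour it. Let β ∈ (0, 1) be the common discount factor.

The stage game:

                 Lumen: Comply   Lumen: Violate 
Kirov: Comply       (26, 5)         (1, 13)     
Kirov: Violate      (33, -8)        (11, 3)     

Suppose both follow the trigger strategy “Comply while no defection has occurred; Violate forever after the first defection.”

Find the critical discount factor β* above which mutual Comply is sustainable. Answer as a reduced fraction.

For Kirov: deviation gain 33−26 = 7, per-period punishment loss 26−11 = 15. IC gives β ≥ 7/22.
For Lumen: gain 8, loss 2 per period, so β ≥ 8/10 = 4/5.
The tighter constraint is Lumen's, so cooperation needs β ≥ 4/5.

4/5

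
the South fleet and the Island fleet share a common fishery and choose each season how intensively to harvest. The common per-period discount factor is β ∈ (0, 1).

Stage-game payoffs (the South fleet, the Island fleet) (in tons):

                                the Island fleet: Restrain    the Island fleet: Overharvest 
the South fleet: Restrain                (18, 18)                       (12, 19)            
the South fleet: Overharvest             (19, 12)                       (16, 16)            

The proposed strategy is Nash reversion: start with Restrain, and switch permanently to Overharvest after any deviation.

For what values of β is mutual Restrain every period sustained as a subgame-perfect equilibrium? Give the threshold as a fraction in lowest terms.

Under grim trigger the critical discount factor is (T−C)/(T−P) with T = 19, C = 18, P = 16.
β* = (19−18)/(19−16) = 1/3.

1/3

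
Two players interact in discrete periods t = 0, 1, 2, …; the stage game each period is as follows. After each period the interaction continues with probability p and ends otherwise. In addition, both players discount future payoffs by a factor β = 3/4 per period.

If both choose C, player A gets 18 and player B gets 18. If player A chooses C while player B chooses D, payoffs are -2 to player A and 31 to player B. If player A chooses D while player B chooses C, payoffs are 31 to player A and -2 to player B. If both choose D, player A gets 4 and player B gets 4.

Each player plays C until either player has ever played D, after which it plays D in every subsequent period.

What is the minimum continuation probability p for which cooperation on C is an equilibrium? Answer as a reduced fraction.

With continuation probability p and discount β, the effective per-period discount factor is βp.
Grim-trigger IC: βp ≥ (31−18)/(31−4) = 13/27.
So p ≥ (13/27)/(3/4) = 52/81.

52/81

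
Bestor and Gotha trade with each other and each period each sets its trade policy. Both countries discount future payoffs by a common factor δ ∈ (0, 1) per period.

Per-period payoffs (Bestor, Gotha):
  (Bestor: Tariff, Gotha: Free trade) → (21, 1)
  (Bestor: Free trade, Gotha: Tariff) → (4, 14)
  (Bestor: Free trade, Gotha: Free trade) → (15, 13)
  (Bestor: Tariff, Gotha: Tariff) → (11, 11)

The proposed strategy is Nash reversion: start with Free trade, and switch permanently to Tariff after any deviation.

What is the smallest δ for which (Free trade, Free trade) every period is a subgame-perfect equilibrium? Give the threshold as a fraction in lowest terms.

For Bestor: deviation gain 21−15 = 6, per-period punishment loss 15−11 = 4. IC gives δ ≥ 6/10 = 3/5.
For Gotha: gain 1, loss 2 per period, so δ ≥ 1/3.
The tighter constraint is Bestor's, so cooperation needs δ ≥ 3/5.

3/5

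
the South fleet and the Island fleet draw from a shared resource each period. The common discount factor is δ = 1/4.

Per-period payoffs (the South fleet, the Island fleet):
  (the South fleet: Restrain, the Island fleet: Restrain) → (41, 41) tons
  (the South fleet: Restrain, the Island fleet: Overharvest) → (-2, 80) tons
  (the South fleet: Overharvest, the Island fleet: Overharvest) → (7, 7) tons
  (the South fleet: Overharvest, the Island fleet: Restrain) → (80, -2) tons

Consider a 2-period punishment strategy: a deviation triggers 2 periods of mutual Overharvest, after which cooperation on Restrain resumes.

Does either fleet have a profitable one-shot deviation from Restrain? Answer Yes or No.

Yes

IC: δ+…+δ^2 ≥ (80−41)/(41−7) = 39/34.
At δ = 1/4: partial sum = 0.3125 < 1.1471. Cooperation not sustainable.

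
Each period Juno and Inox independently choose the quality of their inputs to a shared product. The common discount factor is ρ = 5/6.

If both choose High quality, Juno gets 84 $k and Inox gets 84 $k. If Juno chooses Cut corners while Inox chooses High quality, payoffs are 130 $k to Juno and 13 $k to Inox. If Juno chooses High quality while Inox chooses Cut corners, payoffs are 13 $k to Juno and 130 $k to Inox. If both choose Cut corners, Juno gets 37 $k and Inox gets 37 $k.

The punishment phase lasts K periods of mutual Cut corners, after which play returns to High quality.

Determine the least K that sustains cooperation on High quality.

Need Σ_{k=1}^{K} ρ^k ≥ (130−84)/(84−37) = 0.9787 at ρ = 5/6.
At K = 1 the sum is 0.8333 < 0.9787; at K = 2 it is 1.5278 ≥ 0.9787.
So the minimum punishment length is K = 2.

2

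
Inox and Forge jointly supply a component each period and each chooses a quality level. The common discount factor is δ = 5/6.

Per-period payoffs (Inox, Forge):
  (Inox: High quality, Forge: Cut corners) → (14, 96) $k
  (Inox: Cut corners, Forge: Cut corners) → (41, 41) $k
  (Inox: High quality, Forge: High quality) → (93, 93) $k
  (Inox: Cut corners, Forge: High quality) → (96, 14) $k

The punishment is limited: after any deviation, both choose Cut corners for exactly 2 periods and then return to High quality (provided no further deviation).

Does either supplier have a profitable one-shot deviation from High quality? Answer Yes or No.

No

A one-shot deviation gives 96 now, then 41 for 2 periods, then back to 93.
Gain from deviating: (96−93) today; loss: (93−41) in each of the next 2 periods.
No-deviation condition: (93−41)(δ+…+δ^2) ≥ 96−93, i.e. δ+…+δ^2 ≥ 3/52.
At δ = 5/6: δ+…+δ^2 = 1.5278 ≥ 0.0577.
So cooperation is sustainable.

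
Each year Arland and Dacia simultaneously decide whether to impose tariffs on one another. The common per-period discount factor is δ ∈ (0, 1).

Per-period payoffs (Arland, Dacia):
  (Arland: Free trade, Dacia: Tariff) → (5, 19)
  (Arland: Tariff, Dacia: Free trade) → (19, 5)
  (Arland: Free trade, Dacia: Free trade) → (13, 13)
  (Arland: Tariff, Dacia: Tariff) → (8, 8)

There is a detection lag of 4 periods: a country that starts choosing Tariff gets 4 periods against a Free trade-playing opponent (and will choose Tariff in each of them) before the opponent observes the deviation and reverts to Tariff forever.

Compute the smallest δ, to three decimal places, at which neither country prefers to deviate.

0.859

The best deviation is to choose Tariff for all 4 undetected periods, earning 19 each, then 8 forever once detected.
Deviation value: 19(1−δ^4)/(1−δ) + 8δ^4/(1−δ); cooperation value: 13/(1−δ).
IC: 13 ≥ 19(1−δ^4) + 8δ^4 = 19 − 11δ^4.
So δ^4 ≥ 6/11, giving δ ≥ (6/11)^(1/4) ≈ 0.859.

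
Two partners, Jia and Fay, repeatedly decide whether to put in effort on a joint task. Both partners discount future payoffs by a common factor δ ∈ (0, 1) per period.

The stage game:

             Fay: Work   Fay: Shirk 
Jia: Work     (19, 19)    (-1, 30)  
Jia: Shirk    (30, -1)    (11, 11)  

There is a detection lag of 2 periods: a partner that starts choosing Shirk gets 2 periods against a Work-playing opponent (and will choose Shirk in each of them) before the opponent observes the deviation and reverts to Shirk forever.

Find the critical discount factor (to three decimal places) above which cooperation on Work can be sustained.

0.761

The best deviation is to choose Shirk for all 2 undetected periods, earning 30 each, then 11 forever once detected.
Deviation value: 30(1−δ^2)/(1−δ) + 11δ^2/(1−δ); cooperation value: 19/(1−δ).
IC: 19 ≥ 30(1−δ^2) + 11δ^2 = 30 − 19δ^2.
So δ^2 ≥ 11/19, giving δ ≥ (11/19)^(1/2) ≈ 0.761.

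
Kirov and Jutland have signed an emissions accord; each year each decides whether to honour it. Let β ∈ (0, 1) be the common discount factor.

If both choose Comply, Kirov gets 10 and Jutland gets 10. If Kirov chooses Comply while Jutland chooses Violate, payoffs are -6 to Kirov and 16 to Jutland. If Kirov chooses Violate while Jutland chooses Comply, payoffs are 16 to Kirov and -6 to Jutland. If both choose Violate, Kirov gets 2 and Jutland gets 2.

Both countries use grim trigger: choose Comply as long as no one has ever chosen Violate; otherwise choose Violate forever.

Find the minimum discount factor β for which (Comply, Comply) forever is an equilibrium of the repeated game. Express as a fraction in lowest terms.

Cooperation forever yields 10 each period: 10/(1−β).
Deviating yields 16 once, then 2 forever: 16 + 2β/(1−β).
No profitable deviation requires 10/(1−β) ≥ 16 + 2β/(1−β).
Multiplying by (1−β): 10 ≥ 16(1−β) + 2β = 16 − 14β.
So 14β ≥ 6, i.e. β ≥ 6/14 = 3/7.

3/7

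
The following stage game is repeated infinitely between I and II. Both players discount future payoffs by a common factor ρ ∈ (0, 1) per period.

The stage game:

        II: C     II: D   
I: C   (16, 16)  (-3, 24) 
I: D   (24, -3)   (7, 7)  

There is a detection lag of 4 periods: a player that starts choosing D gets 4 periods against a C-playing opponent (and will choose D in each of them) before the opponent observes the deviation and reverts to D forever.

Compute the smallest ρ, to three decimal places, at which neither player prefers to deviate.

0.828

Deviating for the 4 undetected periods gains 24−16 = 8 per period over cooperation, then loses 16−7 = 9 per period forever once punishment starts.
Gain: 8(1 + ρ + … + ρ^3); loss: 9·ρ^4/(1−ρ).
No profitable deviation ⇔ 8(1−ρ^4) ≤ 9·ρ^4, i.e. ρ^4 ≥ 8/(8+9) = 8/17.
Hence ρ ≥ (8/17)^(1/4) ≈ 0.828.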